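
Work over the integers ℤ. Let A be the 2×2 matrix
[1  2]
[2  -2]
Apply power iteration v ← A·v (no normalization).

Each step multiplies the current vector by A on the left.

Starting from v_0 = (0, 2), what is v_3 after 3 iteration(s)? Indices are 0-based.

v_3 = (28, -40)

v_0 = (0, 2).
v_1 = A·v_0 = (4, -4).
v_2 = A·v_1 = (-4, 16).
v_3 = A·v_2 = (28, -40).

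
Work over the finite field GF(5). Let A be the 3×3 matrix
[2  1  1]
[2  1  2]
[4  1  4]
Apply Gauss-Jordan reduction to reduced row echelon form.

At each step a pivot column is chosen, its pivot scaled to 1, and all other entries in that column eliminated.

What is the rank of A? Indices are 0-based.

rank = 3

step 1: normalize row 0 (÷2) = (1, 3, 3)
  row 1: subtract 2×row0 = (0, 0, 1)
  row 2: subtract 4×row0 = (0, 4, 2)
step 2: exchange rows 1,2
step 2: normalize row 1 (÷4) = (0, 1, 3)
  row 0: subtract 3×row1 = (1, 0, 4)
step 3: normalize row 2 (÷1) = (0, 0, 1)
  row 0: subtract 4×row2 = (1, 0, 0)
  row 1: subtract 3×row2 = (0, 1, 0)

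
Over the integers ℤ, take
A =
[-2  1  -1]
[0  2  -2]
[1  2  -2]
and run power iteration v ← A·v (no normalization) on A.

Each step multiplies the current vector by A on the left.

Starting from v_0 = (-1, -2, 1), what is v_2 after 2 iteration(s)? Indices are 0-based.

v_0 = (-1, -2, 1).
v_1 = A·v_0 = (-1, -6, -7).
v_2 = A·v_1 = (3, 2, 1).

v_2 = (3, 2, 1)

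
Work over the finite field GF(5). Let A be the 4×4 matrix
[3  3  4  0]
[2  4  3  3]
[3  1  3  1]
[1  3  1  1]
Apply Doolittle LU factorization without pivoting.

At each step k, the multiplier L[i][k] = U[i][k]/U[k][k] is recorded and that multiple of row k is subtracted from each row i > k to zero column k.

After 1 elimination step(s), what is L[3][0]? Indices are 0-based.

L[3][0] = 2

Step 1: pivot at (0,0) is 3.
  row1 ← row1 − (4)·row0  ⇒  L[1][0]=4, U row1=(0, 2, 2, 3)
  row2 ← row2 − (1)·row0  ⇒  L[2][0]=1, U row2=(0, 3, 4, 1)
  row3 ← row3 − (2)·row0  ⇒  L[3][0]=2, U row3=(0, 2, 3, 1)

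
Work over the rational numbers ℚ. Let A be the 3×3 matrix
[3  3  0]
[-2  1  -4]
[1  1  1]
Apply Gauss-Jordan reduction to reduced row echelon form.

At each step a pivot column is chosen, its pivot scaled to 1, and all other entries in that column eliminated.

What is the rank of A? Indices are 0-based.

step 1: normalize row 0 (÷3) = (1, 1, 0)
  row 1: subtract -2×row0 = (0, 3, -4)
  row 2: subtract 1×row0 = (0, 0, 1)
step 2: normalize row 1 (÷3) = (0, 1, -4/3)
  row 0: subtract 1×row1 = (1, 0, 4/3)
step 3: normalize row 2 (÷1) = (0, 0, 1)
  row 0: subtract 4/3×row2 = (1, 0, 0)
  row 1: subtract -4/3×row2 = (0, 1, 0)

rank = 3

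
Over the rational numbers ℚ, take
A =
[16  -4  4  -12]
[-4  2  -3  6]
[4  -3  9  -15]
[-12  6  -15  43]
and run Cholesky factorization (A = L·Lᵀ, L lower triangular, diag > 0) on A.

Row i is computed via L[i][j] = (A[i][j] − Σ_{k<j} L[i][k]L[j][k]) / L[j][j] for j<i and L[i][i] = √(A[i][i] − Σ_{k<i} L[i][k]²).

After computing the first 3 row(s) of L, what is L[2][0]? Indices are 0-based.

Step 1: L[0][0] = √(16) = 4.
  L[1][0] = (-4) / L[0][0] = -1.
Step 2: L[1][1] = √(1) = 1.
  L[2][0] = (4) / L[0][0] = 1.
  L[2][1] = (-2) / L[1][1] = -2.
Step 3: L[2][2] = √(4) = 2.

L[2][0] = 1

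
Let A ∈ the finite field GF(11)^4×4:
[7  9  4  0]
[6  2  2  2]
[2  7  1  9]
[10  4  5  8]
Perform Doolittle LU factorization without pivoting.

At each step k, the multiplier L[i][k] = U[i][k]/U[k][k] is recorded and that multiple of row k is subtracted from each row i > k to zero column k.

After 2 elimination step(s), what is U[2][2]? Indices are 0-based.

U[2][2] = 7

[col 0] pivot 7
  R1 -= 4*R0 → (0, 10, 8, 2)  (L[1][0] := 4)
  R2 -= 5*R0 → (0, 6, 3, 9)  (L[2][0] := 5)
  R3 -= 3*R0 → (0, 10, 4, 8)  (L[3][0] := 3)
[col 1] pivot 10
  R2 -= 5*R1 → (0, 0, 7, 10)  (L[2][1] := 5)
  R3 -= 1*R1 → (0, 0, 7, 6)  (L[3][1] := 1)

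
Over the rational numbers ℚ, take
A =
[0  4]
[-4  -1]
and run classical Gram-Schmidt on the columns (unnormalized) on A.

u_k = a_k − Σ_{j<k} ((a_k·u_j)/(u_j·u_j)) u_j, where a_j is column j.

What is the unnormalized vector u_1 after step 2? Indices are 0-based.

Step 1: u_0 = a_0 = (0, -4).
Step 2: u_1 = a_1 − (1/4)·u_0 = (4, 0).

u_1 = (4, 0)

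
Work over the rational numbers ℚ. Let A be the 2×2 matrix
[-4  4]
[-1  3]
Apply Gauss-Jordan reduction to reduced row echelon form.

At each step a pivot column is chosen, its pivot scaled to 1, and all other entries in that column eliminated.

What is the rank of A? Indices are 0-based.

step 1: normalize row 0 (÷-4) = (1, -1)
  row 1: subtract -1×row0 = (0, 2)
step 2: normalize row 1 (÷2) = (0, 1)
  row 0: subtract -1×row1 = (1, 0)

rank = 2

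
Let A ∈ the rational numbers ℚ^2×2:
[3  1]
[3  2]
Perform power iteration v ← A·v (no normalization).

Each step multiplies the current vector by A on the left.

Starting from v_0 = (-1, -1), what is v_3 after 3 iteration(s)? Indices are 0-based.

v_3 = (-73, -95)

v_0 = (-1, -1).
v_1 = A·v_0 = (-4, -5).
v_2 = A·v_1 = (-17, -22).
v_3 = A·v_2 = (-73, -95).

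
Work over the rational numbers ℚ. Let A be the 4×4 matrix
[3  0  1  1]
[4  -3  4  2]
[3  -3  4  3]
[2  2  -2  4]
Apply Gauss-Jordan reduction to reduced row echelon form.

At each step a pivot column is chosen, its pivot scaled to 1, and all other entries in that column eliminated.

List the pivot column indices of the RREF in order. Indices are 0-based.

[1] R0 /= 3  ⇒  (1, 0, 1/3, 1/3)
     R1 -= 4·R0  ⇒  (0, -3, 8/3, 2/3)
     R2 -= 3·R0  ⇒  (0, -3, 3, 2)
     R3 -= 2·R0  ⇒  (0, 2, -8/3, 10/3)
[2] R1 /= -3  ⇒  (0, 1, -8/9, -2/9)
     R2 -= -3·R1  ⇒  (0, 0, 1/3, 4/3)
     R3 -= 2·R1  ⇒  (0, 0, -8/9, 34/9)
[3] R2 /= 1/3  ⇒  (0, 0, 1, 4)
     R0 -= 1/3·R2  ⇒  (1, 0, 0, -1)
     R1 -= -8/9·R2  ⇒  (0, 1, 0, 10/3)
     R3 -= -8/9·R2  ⇒  (0, 0, 0, 22/3)
[4] R3 /= 22/3  ⇒  (0, 0, 0, 1)
     R0 -= -1·R3  ⇒  (1, 0, 0, 0)
     R1 -= 10/3·R3  ⇒  (0, 1, 0, 0)
     R2 -= 4·R3  ⇒  (0, 0, 1, 0)

pivot columns: 0, 1, 2, 3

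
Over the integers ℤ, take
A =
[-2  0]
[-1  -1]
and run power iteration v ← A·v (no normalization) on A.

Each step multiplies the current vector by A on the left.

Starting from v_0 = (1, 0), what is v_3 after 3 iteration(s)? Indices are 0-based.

v_3 = (-8, -7)

v_0 = (1, 0).
v_1 = A·v_0 = (-2, -1).
v_2 = A·v_1 = (4, 3).
v_3 = A·v_2 = (-8, -7).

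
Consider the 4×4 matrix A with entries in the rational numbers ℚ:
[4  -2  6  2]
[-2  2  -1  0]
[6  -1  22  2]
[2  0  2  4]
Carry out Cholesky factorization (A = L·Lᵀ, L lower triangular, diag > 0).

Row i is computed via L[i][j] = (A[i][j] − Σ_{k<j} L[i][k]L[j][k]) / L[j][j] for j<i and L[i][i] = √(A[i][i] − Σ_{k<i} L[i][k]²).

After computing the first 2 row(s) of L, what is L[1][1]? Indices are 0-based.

L[1][1] = 1

Step 1: L[0][0] = √(4) = 2.
  L[1][0] = (-2) / L[0][0] = -1.
Step 2: L[1][1] = √(1) = 1.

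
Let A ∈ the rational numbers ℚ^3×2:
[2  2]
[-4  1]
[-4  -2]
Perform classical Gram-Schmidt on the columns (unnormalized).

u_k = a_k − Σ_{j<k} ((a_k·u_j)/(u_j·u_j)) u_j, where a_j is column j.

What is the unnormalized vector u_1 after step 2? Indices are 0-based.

Step 1: u_0 = a_0 = (2, -4, -4).
Step 2: u_1 = a_1 − (2/9)·u_0 = (14/9, 17/9, -10/9).

u_1 = (14/9, 17/9, -10/9)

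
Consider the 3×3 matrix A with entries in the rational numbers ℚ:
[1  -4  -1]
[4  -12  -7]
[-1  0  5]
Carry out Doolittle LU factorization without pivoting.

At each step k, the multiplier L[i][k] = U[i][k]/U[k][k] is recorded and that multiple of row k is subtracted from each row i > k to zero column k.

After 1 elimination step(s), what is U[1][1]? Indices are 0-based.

U[1][1] = 4

Step 1: pivot at (0,0) is 1.
  row1 ← row1 − (4)·row0  ⇒  L[1][0]=4, U row1=(0, 4, -3)
  row2 ← row2 − (-1)·row0  ⇒  L[2][0]=-1, U row2=(0, -4, 4)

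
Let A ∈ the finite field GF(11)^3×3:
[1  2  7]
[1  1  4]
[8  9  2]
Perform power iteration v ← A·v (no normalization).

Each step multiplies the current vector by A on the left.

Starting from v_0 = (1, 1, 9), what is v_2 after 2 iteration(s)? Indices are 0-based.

v_0 = (1, 1, 9).
v_1 = A·v_0 = (0, 5, 2).
v_2 = A·v_1 = (2, 2, 5).

v_2 = (2, 2, 5)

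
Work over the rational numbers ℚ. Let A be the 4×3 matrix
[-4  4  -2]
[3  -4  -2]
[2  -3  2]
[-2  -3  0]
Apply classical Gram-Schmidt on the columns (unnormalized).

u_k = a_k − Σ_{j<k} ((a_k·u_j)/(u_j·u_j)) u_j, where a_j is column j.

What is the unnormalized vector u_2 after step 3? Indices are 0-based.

u_2 = (-542/433, -1124/433, 689/433, 87/433)

Step 1: u_0 = a_0 = (-4, 3, 2, -2).
Step 2: u_1 = a_1 − (-28/33)·u_0 = (20/33, -16/11, -43/33, -155/33).
Step 3: u_2 = a_2 − (2/11)·u_0 − (-15/433)·u_1 = (-542/433, -1124/433, 689/433, 87/433).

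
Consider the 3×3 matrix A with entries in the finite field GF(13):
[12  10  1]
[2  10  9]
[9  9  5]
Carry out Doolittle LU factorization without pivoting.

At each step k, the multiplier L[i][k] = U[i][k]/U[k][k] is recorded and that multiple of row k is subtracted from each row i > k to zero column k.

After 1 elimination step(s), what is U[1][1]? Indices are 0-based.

U[1][1] = 4

Step 1: pivot at (0,0) is 12.
  row1 ← row1 − (11)·row0  ⇒  L[1][0]=11, U row1=(0, 4, 11)
  row2 ← row2 − (4)·row0  ⇒  L[2][0]=4, U row2=(0, 8, 1)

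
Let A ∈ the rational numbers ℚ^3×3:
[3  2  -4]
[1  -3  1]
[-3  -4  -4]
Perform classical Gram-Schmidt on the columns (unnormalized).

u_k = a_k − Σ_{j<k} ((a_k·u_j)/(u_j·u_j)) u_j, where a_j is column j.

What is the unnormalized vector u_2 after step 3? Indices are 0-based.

Step 1: u_0 = a_0 = (3, 1, -3).
Step 2: u_1 = a_1 − (15/19)·u_0 = (-7/19, -72/19, -31/19).
Step 3: u_2 = a_2 − (1/19)·u_0 − (40/163)·u_1 = (-663/163, 306/163, -561/163).

u_2 = (-663/163, 306/163, -561/163)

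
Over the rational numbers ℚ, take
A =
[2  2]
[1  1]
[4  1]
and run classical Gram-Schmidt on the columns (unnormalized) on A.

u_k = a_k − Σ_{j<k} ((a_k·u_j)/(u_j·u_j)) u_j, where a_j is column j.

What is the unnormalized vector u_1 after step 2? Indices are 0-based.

u_1 = (8/7, 4/7, -5/7)

Step 1: u_0 = a_0 = (2, 1, 4).
Step 2: u_1 = a_1 − (3/7)·u_0 = (8/7, 4/7, -5/7).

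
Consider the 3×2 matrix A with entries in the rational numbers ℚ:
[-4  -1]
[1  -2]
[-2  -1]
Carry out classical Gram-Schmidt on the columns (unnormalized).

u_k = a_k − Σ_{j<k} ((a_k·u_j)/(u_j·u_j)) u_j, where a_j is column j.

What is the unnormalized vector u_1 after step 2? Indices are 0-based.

u_1 = (-5/21, -46/21, -13/21)

Step 1: u_0 = a_0 = (-4, 1, -2).
Step 2: u_1 = a_1 − (4/21)·u_0 = (-5/21, -46/21, -13/21).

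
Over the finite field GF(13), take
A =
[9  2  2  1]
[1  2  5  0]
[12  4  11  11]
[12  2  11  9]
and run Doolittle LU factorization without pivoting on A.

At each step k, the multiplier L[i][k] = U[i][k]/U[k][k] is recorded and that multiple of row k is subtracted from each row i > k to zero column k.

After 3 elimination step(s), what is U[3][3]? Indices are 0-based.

U[3][3] = 6

k=0: U[0][0]=9
  eliminate (1,0): mult=3, new row 1: (0, 9, 12, 10); set L[1][0]=3
  eliminate (2,0): mult=10, new row 2: (0, 10, 4, 1); set L[2][0]=10
  eliminate (3,0): mult=10, new row 3: (0, 8, 4, 12); set L[3][0]=10
k=1: U[1][1]=9
  eliminate (2,1): mult=4, new row 2: (0, 0, 8, 0); set L[2][1]=4
  eliminate (3,1): mult=11, new row 3: (0, 0, 2, 6); set L[3][1]=11
k=2: U[2][2]=8
  eliminate (3,2): mult=10, new row 3: (0, 0, 0, 6); set L[3][2]=10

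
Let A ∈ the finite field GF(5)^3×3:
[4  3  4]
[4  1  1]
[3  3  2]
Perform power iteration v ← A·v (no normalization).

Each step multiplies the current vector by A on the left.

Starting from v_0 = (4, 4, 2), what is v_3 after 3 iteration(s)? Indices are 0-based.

v_0 = (4, 4, 2).
v_1 = A·v_0 = (1, 2, 3).
v_2 = A·v_1 = (2, 4, 0).
v_3 = A·v_2 = (0, 2, 3).

v_3 = (0, 2, 3)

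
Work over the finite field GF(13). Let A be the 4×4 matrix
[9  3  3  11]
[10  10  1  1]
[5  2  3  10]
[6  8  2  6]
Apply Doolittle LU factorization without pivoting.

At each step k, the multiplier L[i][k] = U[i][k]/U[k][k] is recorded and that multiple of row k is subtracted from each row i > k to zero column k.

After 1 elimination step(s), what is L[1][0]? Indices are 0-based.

Step 1: pivot at (0,0) is 9.
  row1 ← row1 − (4)·row0  ⇒  L[1][0]=4, U row1=(0, 11, 2, 9)
  row2 ← row2 − (2)·row0  ⇒  L[2][0]=2, U row2=(0, 9, 10, 1)
  row3 ← row3 − (5)·row0  ⇒  L[3][0]=5, U row3=(0, 6, 0, 3)

L[1][0] = 4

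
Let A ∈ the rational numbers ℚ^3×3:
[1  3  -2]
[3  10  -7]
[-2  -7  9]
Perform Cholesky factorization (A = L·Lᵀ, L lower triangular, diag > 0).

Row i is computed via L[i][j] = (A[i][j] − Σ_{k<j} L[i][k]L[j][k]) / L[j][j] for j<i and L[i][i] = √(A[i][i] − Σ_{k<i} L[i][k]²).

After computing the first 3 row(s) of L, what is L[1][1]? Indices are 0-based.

L[1][1] = 1

Step 1: L[0][0] = √(1) = 1.
  L[1][0] = (3) / L[0][0] = 3.
Step 2: L[1][1] = √(1) = 1.
  L[2][0] = (-2) / L[0][0] = -2.
  L[2][1] = (-1) / L[1][1] = -1.
Step 3: L[2][2] = √(4) = 2.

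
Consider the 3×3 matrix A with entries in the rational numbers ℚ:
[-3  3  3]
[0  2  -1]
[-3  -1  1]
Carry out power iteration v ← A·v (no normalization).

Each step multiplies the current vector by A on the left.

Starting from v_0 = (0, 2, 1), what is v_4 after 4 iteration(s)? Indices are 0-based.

v_4 = (237, 65, 7)

v_0 = (0, 2, 1).
v_1 = A·v_0 = (9, 3, -1).
v_2 = A·v_1 = (-21, 7, -31).
v_3 = A·v_2 = (-9, 45, 25).
v_4 = A·v_3 = (237, 65, 7).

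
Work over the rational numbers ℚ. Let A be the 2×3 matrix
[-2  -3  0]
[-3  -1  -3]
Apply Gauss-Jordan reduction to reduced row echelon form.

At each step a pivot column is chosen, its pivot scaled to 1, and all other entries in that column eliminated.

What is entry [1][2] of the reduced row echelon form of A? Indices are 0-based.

M[1][2] = -6/7

pivot(0,0)=-2: scale R0 → (1, 3/2, 0)
  clear (1,0): R1 −= (-3)R0 → (0, 7/2, -3)
pivot(1,1)=7/2: scale R1 → (0, 1, -6/7)
  clear (0,1): R0 −= (3/2)R1 → (1, 0, 9/7)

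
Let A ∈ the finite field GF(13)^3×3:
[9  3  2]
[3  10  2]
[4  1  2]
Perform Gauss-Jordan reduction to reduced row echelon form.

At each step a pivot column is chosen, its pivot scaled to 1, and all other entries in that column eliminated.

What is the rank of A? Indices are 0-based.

rank = 3

step 1: normalize row 0 (÷9) = (1, 9, 6)
  row 1: subtract 3×row0 = (0, 9, 10)
  row 2: subtract 4×row0 = (0, 4, 4)
step 2: normalize row 1 (÷9) = (0, 1, 4)
  row 0: subtract 9×row1 = (1, 0, 9)
  row 2: subtract 4×row1 = (0, 0, 1)
step 3: normalize row 2 (÷1) = (0, 0, 1)
  row 0: subtract 9×row2 = (1, 0, 0)
  row 1: subtract 4×row2 = (0, 1, 0)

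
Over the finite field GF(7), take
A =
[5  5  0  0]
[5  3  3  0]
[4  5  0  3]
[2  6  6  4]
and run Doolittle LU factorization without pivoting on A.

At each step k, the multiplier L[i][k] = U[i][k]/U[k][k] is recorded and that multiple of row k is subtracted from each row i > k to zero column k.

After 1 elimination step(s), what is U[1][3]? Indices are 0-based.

U[1][3] = 0

k=0: U[0][0]=5
  eliminate (1,0): mult=1, new row 1: (0, 5, 3, 0); set L[1][0]=1
  eliminate (2,0): mult=5, new row 2: (0, 1, 0, 3); set L[2][0]=5
  eliminate (3,0): mult=6, new row 3: (0, 4, 6, 4); set L[3][0]=6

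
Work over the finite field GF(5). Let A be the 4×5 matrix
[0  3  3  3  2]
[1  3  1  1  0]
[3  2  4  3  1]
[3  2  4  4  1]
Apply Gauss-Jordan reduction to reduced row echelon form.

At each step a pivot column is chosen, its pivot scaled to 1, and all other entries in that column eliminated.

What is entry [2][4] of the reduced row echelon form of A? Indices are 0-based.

step 1: exchange rows 0,1
step 1: normalize row 0 (÷1) = (1, 3, 1, 1, 0)
  row 2: subtract 3×row0 = (0, 3, 1, 0, 1)
  row 3: subtract 3×row0 = (0, 3, 1, 1, 1)
step 2: normalize row 1 (÷3) = (0, 1, 1, 1, 4)
  row 0: subtract 3×row1 = (1, 0, 3, 3, 3)
  row 2: subtract 3×row1 = (0, 0, 3, 2, 4)
  row 3: subtract 3×row1 = (0, 0, 3, 3, 4)
step 3: normalize row 2 (÷3) = (0, 0, 1, 4, 3)
  row 0: subtract 3×row2 = (1, 0, 0, 1, 4)
  row 1: subtract 1×row2 = (0, 1, 0, 2, 1)
  row 3: subtract 3×row2 = (0, 0, 0, 1, 0)
step 4: normalize row 3 (÷1) = (0, 0, 0, 1, 0)
  row 0: subtract 1×row3 = (1, 0, 0, 0, 4)
  row 1: subtract 2×row3 = (0, 1, 0, 0, 1)
  row 2: subtract 4×row3 = (0, 0, 1, 0, 3)

M[2][4] = 3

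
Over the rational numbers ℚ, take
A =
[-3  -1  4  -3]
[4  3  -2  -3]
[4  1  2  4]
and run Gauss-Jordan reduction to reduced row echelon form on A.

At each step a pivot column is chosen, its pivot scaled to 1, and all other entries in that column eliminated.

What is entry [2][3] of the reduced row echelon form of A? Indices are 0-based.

M[2][3] = -7/40

step 1: normalize row 0 (÷-3) = (1, 1/3, -4/3, 1)
  row 1: subtract 4×row0 = (0, 5/3, 10/3, -7)
  row 2: subtract 4×row0 = (0, -1/3, 22/3, 0)
step 2: normalize row 1 (÷5/3) = (0, 1, 2, -21/5)
  row 0: subtract 1/3×row1 = (1, 0, -2, 12/5)
  row 2: subtract -1/3×row1 = (0, 0, 8, -7/5)
step 3: normalize row 2 (÷8) = (0, 0, 1, -7/40)
  row 0: subtract -2×row2 = (1, 0, 0, 41/20)
  row 1: subtract 2×row2 = (0, 1, 0, -77/20)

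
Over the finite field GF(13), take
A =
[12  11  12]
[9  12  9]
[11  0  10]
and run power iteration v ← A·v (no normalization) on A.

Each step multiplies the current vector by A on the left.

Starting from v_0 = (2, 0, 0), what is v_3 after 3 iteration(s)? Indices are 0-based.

v_3 = (2, 11, 12)

v_0 = (2, 0, 0).
v_1 = A·v_0 = (11, 5, 9).
v_2 = A·v_1 = (9, 6, 3).
v_3 = A·v_2 = (2, 11, 12).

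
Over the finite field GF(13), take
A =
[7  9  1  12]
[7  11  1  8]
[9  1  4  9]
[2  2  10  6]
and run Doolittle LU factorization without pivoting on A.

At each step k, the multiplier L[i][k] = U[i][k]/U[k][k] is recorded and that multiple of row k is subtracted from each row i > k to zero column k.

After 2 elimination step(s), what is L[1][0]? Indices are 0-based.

k=0: U[0][0]=7
  eliminate (1,0): mult=1, new row 1: (0, 2, 0, 9); set L[1][0]=1
  eliminate (2,0): mult=5, new row 2: (0, 8, 12, 1); set L[2][0]=5
  eliminate (3,0): mult=4, new row 3: (0, 5, 6, 10); set L[3][0]=4
k=1: U[1][1]=2
  eliminate (2,1): mult=4, new row 2: (0, 0, 12, 4); set L[2][1]=4
  eliminate (3,1): mult=9, new row 3: (0, 0, 6, 7); set L[3][1]=9

L[1][0] = 1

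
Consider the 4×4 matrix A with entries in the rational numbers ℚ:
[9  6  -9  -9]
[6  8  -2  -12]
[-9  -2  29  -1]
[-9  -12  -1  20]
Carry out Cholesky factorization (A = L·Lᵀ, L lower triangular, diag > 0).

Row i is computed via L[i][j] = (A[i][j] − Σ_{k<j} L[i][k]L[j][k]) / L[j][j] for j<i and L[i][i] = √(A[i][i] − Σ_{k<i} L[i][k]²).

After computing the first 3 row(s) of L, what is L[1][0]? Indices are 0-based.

L[1][0] = 2

Step 1: L[0][0] = √(9) = 3.
  L[1][0] = (6) / L[0][0] = 2.
Step 2: L[1][1] = √(4) = 2.
  L[2][0] = (-9) / L[0][0] = -3.
  L[2][1] = (4) / L[1][1] = 2.
Step 3: L[2][2] = √(16) = 4.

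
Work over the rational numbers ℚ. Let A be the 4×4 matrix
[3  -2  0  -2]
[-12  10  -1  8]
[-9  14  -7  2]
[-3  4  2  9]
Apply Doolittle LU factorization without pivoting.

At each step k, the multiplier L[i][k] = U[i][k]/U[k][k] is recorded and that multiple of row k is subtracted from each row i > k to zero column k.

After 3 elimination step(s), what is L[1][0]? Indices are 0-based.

L[1][0] = -4

[col 0] pivot 3
  R1 -= -4*R0 → (0, 2, -1, 0)  (L[1][0] := -4)
  R2 -= -3*R0 → (0, 8, -7, -4)  (L[2][0] := -3)
  R3 -= -1*R0 → (0, 2, 2, 7)  (L[3][0] := -1)
[col 1] pivot 2
  R2 -= 4*R1 → (0, 0, -3, -4)  (L[2][1] := 4)
  R3 -= 1*R1 → (0, 0, 3, 7)  (L[3][1] := 1)
[col 2] pivot -3
  R3 -= -1*R2 → (0, 0, 0, 3)  (L[3][2] := -1)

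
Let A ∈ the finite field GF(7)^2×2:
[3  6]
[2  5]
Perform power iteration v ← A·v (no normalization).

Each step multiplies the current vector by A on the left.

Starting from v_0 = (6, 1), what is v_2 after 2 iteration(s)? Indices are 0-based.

v_2 = (6, 0)

v_0 = (6, 1).
v_1 = A·v_0 = (3, 3).
v_2 = A·v_1 = (6, 0).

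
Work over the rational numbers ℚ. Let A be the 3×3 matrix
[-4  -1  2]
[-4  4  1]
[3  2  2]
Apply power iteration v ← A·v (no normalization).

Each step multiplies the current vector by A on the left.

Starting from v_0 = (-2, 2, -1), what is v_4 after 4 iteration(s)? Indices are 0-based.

v_0 = (-2, 2, -1).
v_1 = A·v_0 = (4, 15, -4).
v_2 = A·v_1 = (-39, 40, 34).
v_3 = A·v_2 = (184, 350, 31).
v_4 = A·v_3 = (-1024, 695, 1314).

v_4 = (-1024, 695, 1314)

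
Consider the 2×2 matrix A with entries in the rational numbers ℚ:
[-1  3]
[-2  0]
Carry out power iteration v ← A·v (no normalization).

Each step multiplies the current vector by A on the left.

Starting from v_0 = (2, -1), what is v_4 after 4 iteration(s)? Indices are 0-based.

v_0 = (2, -1).
v_1 = A·v_0 = (-5, -4).
v_2 = A·v_1 = (-7, 10).
v_3 = A·v_2 = (37, 14).
v_4 = A·v_3 = (5, -74).

v_4 = (5, -74)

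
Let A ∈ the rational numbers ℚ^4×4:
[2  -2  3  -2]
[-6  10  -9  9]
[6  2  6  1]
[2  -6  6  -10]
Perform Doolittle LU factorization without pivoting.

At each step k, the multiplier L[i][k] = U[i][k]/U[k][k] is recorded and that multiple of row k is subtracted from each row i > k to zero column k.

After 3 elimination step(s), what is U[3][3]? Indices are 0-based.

U[3][3] = -4

Step 1: pivot at (0,0) is 2.
  row1 ← row1 − (-3)·row0  ⇒  L[1][0]=-3, U row1=(0, 4, 0, 3)
  row2 ← row2 − (3)·row0  ⇒  L[2][0]=3, U row2=(0, 8, -3, 7)
  row3 ← row3 − (1)·row0  ⇒  L[3][0]=1, U row3=(0, -4, 3, -8)
Step 2: pivot at (1,1) is 4.
  row2 ← row2 − (2)·row1  ⇒  L[2][1]=2, U row2=(0, 0, -3, 1)
  row3 ← row3 − (-1)·row1  ⇒  L[3][1]=-1, U row3=(0, 0, 3, -5)
Step 3: pivot at (2,2) is -3.
  row3 ← row3 − (-1)·row2  ⇒  L[3][2]=-1, U row3=(0, 0, 0, -4)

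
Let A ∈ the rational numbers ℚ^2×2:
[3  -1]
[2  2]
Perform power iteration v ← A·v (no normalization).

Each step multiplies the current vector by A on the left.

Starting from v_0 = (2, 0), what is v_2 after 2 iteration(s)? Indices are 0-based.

v_0 = (2, 0).
v_1 = A·v_0 = (6, 4).
v_2 = A·v_1 = (14, 20).

v_2 = (14, 20)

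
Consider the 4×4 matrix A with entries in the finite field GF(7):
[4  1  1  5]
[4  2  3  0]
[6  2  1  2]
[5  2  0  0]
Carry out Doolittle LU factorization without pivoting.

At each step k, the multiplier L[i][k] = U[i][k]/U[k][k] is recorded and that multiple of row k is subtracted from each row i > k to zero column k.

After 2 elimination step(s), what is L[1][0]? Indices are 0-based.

k=0: U[0][0]=4
  eliminate (1,0): mult=1, new row 1: (0, 1, 2, 2); set L[1][0]=1
  eliminate (2,0): mult=5, new row 2: (0, 4, 3, 5); set L[2][0]=5
  eliminate (3,0): mult=3, new row 3: (0, 6, 4, 6); set L[3][0]=3
k=1: U[1][1]=1
  eliminate (2,1): mult=4, new row 2: (0, 0, 2, 4); set L[2][1]=4
  eliminate (3,1): mult=6, new row 3: (0, 0, 6, 1); set L[3][1]=6

L[1][0] = 1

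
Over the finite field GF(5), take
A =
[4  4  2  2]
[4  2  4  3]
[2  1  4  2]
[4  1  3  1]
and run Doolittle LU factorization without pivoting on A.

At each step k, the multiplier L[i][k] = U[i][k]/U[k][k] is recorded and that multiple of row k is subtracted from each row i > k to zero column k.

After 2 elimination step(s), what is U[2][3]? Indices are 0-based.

k=0: U[0][0]=4
  eliminate (1,0): mult=1, new row 1: (0, 3, 2, 1); set L[1][0]=1
  eliminate (2,0): mult=3, new row 2: (0, 4, 3, 1); set L[2][0]=3
  eliminate (3,0): mult=1, new row 3: (0, 2, 1, 4); set L[3][0]=1
k=1: U[1][1]=3
  eliminate (2,1): mult=3, new row 2: (0, 0, 2, 3); set L[2][1]=3
  eliminate (3,1): mult=4, new row 3: (0, 0, 3, 0); set L[3][1]=4

U[2][3] = 3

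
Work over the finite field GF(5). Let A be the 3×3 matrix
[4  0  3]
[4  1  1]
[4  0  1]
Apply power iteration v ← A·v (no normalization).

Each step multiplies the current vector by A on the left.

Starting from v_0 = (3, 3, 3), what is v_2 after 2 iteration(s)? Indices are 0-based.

v_0 = (3, 3, 3).
v_1 = A·v_0 = (1, 3, 0).
v_2 = A·v_1 = (4, 2, 4).

v_2 = (4, 2, 4)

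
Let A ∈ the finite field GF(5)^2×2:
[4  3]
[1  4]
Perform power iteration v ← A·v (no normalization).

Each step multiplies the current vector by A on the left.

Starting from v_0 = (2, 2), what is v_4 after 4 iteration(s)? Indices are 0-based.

v_4 = (0, 4)

v_0 = (2, 2).
v_1 = A·v_0 = (4, 0).
v_2 = A·v_1 = (1, 4).
v_3 = A·v_2 = (1, 2).
v_4 = A·v_3 = (0, 4).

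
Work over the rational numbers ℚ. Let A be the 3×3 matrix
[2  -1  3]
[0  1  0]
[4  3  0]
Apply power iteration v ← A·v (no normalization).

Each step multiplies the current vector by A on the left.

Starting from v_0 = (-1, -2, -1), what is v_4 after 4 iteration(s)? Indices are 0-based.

v_4 = (-664, -2, -486)

v_0 = (-1, -2, -1).
v_1 = A·v_0 = (-3, -2, -10).
v_2 = A·v_1 = (-34, -2, -18).
v_3 = A·v_2 = (-120, -2, -142).
v_4 = A·v_3 = (-664, -2, -486).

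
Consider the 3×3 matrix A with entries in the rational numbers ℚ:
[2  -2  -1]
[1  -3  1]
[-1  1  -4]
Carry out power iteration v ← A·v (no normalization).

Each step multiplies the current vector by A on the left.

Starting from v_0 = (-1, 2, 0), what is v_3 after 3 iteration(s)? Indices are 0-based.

v_0 = (-1, 2, 0).
v_1 = A·v_0 = (-6, -7, 3).
v_2 = A·v_1 = (-1, 18, -13).
v_3 = A·v_2 = (-25, -68, 71).

v_3 = (-25, -68, 71)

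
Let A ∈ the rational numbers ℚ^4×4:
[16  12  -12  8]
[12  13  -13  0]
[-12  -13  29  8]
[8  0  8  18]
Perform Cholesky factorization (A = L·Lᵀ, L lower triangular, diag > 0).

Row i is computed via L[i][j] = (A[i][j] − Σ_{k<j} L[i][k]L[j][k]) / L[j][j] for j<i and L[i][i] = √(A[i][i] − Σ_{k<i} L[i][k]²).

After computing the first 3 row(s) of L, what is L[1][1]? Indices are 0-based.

Step 1: L[0][0] = √(16) = 4.
  L[1][0] = (12) / L[0][0] = 3.
Step 2: L[1][1] = √(4) = 2.
  L[2][0] = (-12) / L[0][0] = -3.
  L[2][1] = (-4) / L[1][1] = -2.
Step 3: L[2][2] = √(16) = 4.

L[1][1] = 2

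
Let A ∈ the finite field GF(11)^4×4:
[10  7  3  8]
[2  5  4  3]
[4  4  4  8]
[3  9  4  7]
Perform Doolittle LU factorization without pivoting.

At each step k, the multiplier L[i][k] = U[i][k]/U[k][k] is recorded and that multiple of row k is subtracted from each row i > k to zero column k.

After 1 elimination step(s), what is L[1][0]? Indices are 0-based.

L[1][0] = 9

[col 0] pivot 10
  R1 -= 9*R0 → (0, 8, 10, 8)  (L[1][0] := 9)
  R2 -= 7*R0 → (0, 10, 5, 7)  (L[2][0] := 7)
  R3 -= 8*R0 → (0, 8, 2, 9)  (L[3][0] := 8)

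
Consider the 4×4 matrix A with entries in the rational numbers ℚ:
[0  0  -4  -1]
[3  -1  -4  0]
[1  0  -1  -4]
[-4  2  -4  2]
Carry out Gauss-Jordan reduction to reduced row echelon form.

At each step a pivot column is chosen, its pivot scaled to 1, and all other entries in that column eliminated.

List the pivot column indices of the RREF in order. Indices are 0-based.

pivot(0,0): swap R0↔R1
pivot(0,0)=3: scale R0 → (1, -1/3, -4/3, 0)
  clear (2,0): R2 −= (1)R0 → (0, 1/3, 1/3, -4)
  clear (3,0): R3 −= (-4)R0 → (0, 2/3, -28/3, 2)
pivot(1,1): swap R1↔R2
pivot(1,1)=1/3: scale R1 → (0, 1, 1, -12)
  clear (0,1): R0 −= (-1/3)R1 → (1, 0, -1, -4)
  clear (3,1): R3 −= (2/3)R1 → (0, 0, -10, 10)
pivot(2,2)=-4: scale R2 → (0, 0, 1, 1/4)
  clear (0,2): R0 −= (-1)R2 → (1, 0, 0, -15/4)
  clear (1,2): R1 −= (1)R2 → (0, 1, 0, -49/4)
  clear (3,2): R3 −= (-10)R2 → (0, 0, 0, 25/2)
pivot(3,3)=25/2: scale R3 → (0, 0, 0, 1)
  clear (0,3): R0 −= (-15/4)R3 → (1, 0, 0, 0)
  clear (1,3): R1 −= (-49/4)R3 → (0, 1, 0, 0)
  clear (2,3): R2 −= (1/4)R3 → (0, 0, 1, 0)

pivot columns: 0, 1, 2, 3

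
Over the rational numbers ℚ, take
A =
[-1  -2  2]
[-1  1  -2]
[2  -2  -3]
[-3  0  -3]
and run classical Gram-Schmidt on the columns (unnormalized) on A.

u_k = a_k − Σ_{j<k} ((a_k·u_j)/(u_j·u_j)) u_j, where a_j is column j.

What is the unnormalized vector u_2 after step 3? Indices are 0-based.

Step 1: u_0 = a_0 = (-1, -1, 2, -3).
Step 2: u_1 = a_1 − (-1/5)·u_0 = (-11/5, 4/5, -8/5, -3/5).
Step 3: u_2 = a_2 − (1/5)·u_0 − (1/14)·u_1 = (33/14, -13/7, -23/7, -33/14).

u_2 = (33/14, -13/7, -23/7, -33/14)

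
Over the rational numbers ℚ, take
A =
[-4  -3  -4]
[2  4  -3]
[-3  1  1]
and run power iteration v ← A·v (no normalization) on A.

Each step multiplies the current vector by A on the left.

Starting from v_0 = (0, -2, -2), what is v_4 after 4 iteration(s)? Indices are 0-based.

v_0 = (0, -2, -2).
v_1 = A·v_0 = (14, -2, -4).
v_2 = A·v_1 = (-34, 32, -48).
v_3 = A·v_2 = (232, 204, 86).
v_4 = A·v_3 = (-1884, 1022, -406).

v_4 = (-1884, 1022, -406)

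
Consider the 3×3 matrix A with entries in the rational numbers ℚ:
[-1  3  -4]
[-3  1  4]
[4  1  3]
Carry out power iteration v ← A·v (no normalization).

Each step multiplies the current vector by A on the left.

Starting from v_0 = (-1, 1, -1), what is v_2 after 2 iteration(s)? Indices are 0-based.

v_0 = (-1, 1, -1).
v_1 = A·v_0 = (8, 0, -6).
v_2 = A·v_1 = (16, -48, 14).

v_2 = (16, -48, 14)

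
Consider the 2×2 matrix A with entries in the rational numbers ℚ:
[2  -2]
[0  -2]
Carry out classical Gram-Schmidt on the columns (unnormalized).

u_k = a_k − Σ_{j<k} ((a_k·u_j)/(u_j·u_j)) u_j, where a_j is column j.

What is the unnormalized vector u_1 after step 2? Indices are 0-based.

u_1 = (0, -2)

Step 1: u_0 = a_0 = (2, 0).
Step 2: u_1 = a_1 − (-1)·u_0 = (0, -2).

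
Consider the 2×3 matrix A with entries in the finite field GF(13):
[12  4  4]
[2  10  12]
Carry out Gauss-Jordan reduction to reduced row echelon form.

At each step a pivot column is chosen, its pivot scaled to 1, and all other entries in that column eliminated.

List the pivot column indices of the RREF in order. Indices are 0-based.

pivot(0,0)=12: scale R0 → (1, 9, 9)
  clear (1,0): R1 −= (2)R0 → (0, 5, 7)
pivot(1,1)=5: scale R1 → (0, 1, 4)
  clear (0,1): R0 −= (9)R1 → (1, 0, 12)

pivot columns: 0, 1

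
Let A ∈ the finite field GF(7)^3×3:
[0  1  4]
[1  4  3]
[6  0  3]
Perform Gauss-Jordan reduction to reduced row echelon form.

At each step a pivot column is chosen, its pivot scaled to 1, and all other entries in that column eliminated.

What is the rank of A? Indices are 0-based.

step 1: exchange rows 0,1
step 1: normalize row 0 (÷1) = (1, 4, 3)
  row 2: subtract 6×row0 = (0, 4, 6)
step 2: normalize row 1 (÷1) = (0, 1, 4)
  row 0: subtract 4×row1 = (1, 0, 1)
  row 2: subtract 4×row1 = (0, 0, 4)
step 3: normalize row 2 (÷4) = (0, 0, 1)
  row 0: subtract 1×row2 = (1, 0, 0)
  row 1: subtract 4×row2 = (0, 1, 0)

rank = 3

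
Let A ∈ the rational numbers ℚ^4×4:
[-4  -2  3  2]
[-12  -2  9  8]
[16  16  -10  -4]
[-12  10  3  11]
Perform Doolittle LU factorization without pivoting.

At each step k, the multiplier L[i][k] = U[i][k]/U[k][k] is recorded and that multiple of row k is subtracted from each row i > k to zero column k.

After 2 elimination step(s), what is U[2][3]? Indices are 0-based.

U[2][3] = 0

[col 0] pivot -4
  R1 -= 3*R0 → (0, 4, 0, 2)  (L[1][0] := 3)
  R2 -= -4*R0 → (0, 8, 2, 4)  (L[2][0] := -4)
  R3 -= 3*R0 → (0, 16, -6, 5)  (L[3][0] := 3)
[col 1] pivot 4
  R2 -= 2*R1 → (0, 0, 2, 0)  (L[2][1] := 2)
  R3 -= 4*R1 → (0, 0, -6, -3)  (L[3][1] := 4)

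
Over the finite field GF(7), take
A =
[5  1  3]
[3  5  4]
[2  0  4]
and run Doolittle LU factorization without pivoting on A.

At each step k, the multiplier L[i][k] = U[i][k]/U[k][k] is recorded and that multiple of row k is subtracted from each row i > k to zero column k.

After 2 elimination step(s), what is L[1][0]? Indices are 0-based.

Step 1: pivot at (0,0) is 5.
  row1 ← row1 − (2)·row0  ⇒  L[1][0]=2, U row1=(0, 3, 5)
  row2 ← row2 − (6)·row0  ⇒  L[2][0]=6, U row2=(0, 1, 0)
Step 2: pivot at (1,1) is 3.
  row2 ← row2 − (5)·row1  ⇒  L[2][1]=5, U row2=(0, 0, 3)

L[1][0] = 2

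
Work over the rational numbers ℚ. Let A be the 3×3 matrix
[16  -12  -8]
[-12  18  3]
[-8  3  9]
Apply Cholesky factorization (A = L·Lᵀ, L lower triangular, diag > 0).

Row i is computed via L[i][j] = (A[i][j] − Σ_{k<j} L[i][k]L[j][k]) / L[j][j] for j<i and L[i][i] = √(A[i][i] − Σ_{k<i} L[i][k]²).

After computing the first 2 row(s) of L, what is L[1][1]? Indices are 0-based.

Step 1: L[0][0] = √(16) = 4.
  L[1][0] = (-12) / L[0][0] = -3.
Step 2: L[1][1] = √(9) = 3.

L[1][1] = 3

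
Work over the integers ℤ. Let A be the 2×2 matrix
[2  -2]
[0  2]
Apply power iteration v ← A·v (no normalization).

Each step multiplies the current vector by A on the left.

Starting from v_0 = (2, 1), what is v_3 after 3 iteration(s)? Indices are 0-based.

v_0 = (2, 1).
v_1 = A·v_0 = (2, 2).
v_2 = A·v_1 = (0, 4).
v_3 = A·v_2 = (-8, 8).

v_3 = (-8, 8)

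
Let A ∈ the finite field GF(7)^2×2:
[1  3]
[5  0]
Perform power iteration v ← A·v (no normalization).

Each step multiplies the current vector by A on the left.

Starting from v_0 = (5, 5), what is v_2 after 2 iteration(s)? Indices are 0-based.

v_0 = (5, 5).
v_1 = A·v_0 = (6, 4).
v_2 = A·v_1 = (4, 2).

v_2 = (4, 2)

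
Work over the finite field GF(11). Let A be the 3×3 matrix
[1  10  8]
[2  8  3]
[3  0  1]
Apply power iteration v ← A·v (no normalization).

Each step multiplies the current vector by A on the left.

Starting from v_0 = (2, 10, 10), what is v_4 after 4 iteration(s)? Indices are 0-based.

v_4 = (8, 6, 1)

v_0 = (2, 10, 10).
v_1 = A·v_0 = (6, 4, 5).
v_2 = A·v_1 = (9, 4, 1).
v_3 = A·v_2 = (2, 9, 6).
v_4 = A·v_3 = (8, 6, 1).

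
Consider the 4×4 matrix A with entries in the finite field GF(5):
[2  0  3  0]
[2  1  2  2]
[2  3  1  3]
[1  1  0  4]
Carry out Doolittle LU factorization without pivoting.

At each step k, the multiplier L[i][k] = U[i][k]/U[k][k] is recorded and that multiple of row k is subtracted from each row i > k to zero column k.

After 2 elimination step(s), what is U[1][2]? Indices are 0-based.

U[1][2] = 4

[col 0] pivot 2
  R1 -= 1*R0 → (0, 1, 4, 2)  (L[1][0] := 1)
  R2 -= 1*R0 → (0, 3, 3, 3)  (L[2][0] := 1)
  R3 -= 3*R0 → (0, 1, 1, 4)  (L[3][0] := 3)
[col 1] pivot 1
  R2 -= 3*R1 → (0, 0, 1, 2)  (L[2][1] := 3)
  R3 -= 1*R1 → (0, 0, 2, 2)  (L[3][1] := 1)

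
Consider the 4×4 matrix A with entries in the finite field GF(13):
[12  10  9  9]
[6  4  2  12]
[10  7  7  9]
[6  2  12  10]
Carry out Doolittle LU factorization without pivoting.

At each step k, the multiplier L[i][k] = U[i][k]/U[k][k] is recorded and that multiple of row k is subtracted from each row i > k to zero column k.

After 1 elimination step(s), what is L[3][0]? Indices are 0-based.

L[3][0] = 7

Step 1: pivot at (0,0) is 12.
  row1 ← row1 − (7)·row0  ⇒  L[1][0]=7, U row1=(0, 12, 4, 1)
  row2 ← row2 − (3)·row0  ⇒  L[2][0]=3, U row2=(0, 3, 6, 8)
  row3 ← row3 − (7)·row0  ⇒  L[3][0]=7, U row3=(0, 10, 1, 12)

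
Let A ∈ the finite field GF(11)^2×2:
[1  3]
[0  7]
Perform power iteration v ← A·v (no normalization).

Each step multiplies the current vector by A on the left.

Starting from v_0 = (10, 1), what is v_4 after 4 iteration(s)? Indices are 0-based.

v_4 = (0, 3)

v_0 = (10, 1).
v_1 = A·v_0 = (2, 7).
v_2 = A·v_1 = (1, 5).
v_3 = A·v_2 = (5, 2).
v_4 = A·v_3 = (0, 3).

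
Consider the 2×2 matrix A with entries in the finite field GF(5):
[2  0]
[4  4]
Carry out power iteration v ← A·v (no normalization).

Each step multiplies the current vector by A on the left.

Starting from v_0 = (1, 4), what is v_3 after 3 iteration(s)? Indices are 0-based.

v_3 = (3, 3)

v_0 = (1, 4).
v_1 = A·v_0 = (2, 0).
v_2 = A·v_1 = (4, 3).
v_3 = A·v_2 = (3, 3).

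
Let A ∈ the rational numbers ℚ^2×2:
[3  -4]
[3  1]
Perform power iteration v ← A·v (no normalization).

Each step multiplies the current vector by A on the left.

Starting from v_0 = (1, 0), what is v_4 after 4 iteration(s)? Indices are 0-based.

v_4 = (-183, -168)

v_0 = (1, 0).
v_1 = A·v_0 = (3, 3).
v_2 = A·v_1 = (-3, 12).
v_3 = A·v_2 = (-57, 3).
v_4 = A·v_3 = (-183, -168).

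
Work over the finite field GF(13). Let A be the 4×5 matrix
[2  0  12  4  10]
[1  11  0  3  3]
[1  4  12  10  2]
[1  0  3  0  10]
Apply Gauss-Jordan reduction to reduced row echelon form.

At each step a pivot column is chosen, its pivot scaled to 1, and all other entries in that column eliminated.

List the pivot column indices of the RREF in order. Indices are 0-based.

pivot columns: 0, 1, 2, 3

step 1: normalize row 0 (÷2) = (1, 0, 6, 2, 5)
  row 1: subtract 1×row0 = (0, 11, 7, 1, 11)
  row 2: subtract 1×row0 = (0, 4, 6, 8, 10)
  row 3: subtract 1×row0 = (0, 0, 10, 11, 5)
step 2: normalize row 1 (÷11) = (0, 1, 3, 6, 1)
  row 2: subtract 4×row1 = (0, 0, 7, 10, 6)
step 3: normalize row 2 (÷7) = (0, 0, 1, 7, 12)
  row 0: subtract 6×row2 = (1, 0, 0, 12, 11)
  row 1: subtract 3×row2 = (0, 1, 0, 11, 4)
  row 3: subtract 10×row2 = (0, 0, 0, 6, 2)
step 4: normalize row 3 (÷6) = (0, 0, 0, 1, 9)
  row 0: subtract 12×row3 = (1, 0, 0, 0, 7)
  row 1: subtract 11×row3 = (0, 1, 0, 0, 9)
  row 2: subtract 7×row3 = (0, 0, 1, 0, 1)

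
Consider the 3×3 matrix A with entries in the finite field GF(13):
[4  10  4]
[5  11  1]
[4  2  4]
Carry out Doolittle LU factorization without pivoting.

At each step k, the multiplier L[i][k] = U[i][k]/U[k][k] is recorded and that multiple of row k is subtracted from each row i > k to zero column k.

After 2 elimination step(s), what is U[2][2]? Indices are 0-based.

[col 0] pivot 4
  R1 -= 11*R0 → (0, 5, 9)  (L[1][0] := 11)
  R2 -= 1*R0 → (0, 5, 0)  (L[2][0] := 1)
[col 1] pivot 5
  R2 -= 1*R1 → (0, 0, 4)  (L[2][1] := 1)

U[2][2] = 4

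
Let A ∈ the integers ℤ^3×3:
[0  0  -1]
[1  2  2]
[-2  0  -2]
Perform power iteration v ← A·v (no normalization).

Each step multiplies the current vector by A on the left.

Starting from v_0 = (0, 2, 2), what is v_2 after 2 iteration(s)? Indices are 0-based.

v_2 = (4, 6, 12)

v_0 = (0, 2, 2).
v_1 = A·v_0 = (-2, 8, -4).
v_2 = A·v_1 = (4, 6, 12).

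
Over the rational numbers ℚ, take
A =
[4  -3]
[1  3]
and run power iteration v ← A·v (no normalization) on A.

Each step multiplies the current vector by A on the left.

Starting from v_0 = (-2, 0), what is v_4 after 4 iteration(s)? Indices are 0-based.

v_4 = (-44, -266)

v_0 = (-2, 0).
v_1 = A·v_0 = (-8, -2).
v_2 = A·v_1 = (-26, -14).
v_3 = A·v_2 = (-62, -68).
v_4 = A·v_3 = (-44, -266).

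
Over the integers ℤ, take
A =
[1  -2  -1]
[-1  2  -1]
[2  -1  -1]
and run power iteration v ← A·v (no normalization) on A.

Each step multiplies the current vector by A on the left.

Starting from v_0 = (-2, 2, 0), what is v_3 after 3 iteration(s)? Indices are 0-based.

v_0 = (-2, 2, 0).
v_1 = A·v_0 = (-6, 6, -6).
v_2 = A·v_1 = (-12, 24, -12).
v_3 = A·v_2 = (-48, 72, -36).

v_3 = (-48, 72, -36)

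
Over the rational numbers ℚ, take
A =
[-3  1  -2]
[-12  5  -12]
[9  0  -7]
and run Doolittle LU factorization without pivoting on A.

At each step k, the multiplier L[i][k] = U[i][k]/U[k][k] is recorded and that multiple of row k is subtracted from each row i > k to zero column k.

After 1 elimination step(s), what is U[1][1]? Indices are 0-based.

k=0: U[0][0]=-3
  eliminate (1,0): mult=4, new row 1: (0, 1, -4); set L[1][0]=4
  eliminate (2,0): mult=-3, new row 2: (0, 3, -13); set L[2][0]=-3

U[1][1] = 1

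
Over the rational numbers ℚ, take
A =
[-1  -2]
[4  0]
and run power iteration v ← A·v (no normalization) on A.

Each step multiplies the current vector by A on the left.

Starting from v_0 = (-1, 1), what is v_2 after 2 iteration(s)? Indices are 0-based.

v_0 = (-1, 1).
v_1 = A·v_0 = (-1, -4).
v_2 = A·v_1 = (9, -4).

v_2 = (9, -4)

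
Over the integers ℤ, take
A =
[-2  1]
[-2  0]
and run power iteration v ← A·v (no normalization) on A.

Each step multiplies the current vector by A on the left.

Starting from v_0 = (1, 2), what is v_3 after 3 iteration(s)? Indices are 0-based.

v_3 = (4, 4)

v_0 = (1, 2).
v_1 = A·v_0 = (0, -2).
v_2 = A·v_1 = (-2, 0).
v_3 = A·v_2 = (4, 4).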